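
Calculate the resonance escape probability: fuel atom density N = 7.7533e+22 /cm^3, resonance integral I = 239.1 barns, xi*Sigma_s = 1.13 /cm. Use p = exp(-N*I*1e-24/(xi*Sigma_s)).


p = exp(-N * I * 1e-24 / (xi*Sigma_s))
p = exp(-7.7533e+22 * 239.1 * 1e-24 / 1.13)
p = 7.5026e-08

7.5026e-08


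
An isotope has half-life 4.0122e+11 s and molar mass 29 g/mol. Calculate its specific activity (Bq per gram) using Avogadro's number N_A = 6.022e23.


lambda = ln(2) / t_half = ln(2) / 4.0122e+11 = 1.727599e-12 /s
SA = lambda * N_A / M
SA = 1.727599e-12 * 6.022e23 / 29
SA = 3.5874e+10 Bq/g

3.5874e+10


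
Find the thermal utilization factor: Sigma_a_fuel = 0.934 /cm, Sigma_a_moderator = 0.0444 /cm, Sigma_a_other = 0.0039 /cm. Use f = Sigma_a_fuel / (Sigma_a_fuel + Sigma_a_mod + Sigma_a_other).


f = Sigma_a_fuel / (Sigma_a_fuel + Sigma_a_mod + Sigma_a_other)
f = 0.934 / (0.934 + 0.0444 + 0.0039)
f = 0.95083

0.95083


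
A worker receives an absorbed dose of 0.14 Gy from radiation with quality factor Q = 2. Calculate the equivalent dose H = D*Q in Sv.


H = D * Q
H = 0.14 * 2
H = 0.28000 Sv

0.28000


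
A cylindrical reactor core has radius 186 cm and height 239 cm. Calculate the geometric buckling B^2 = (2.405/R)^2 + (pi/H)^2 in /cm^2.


B^2 = (2.405/R)^2 + (pi/H)^2
B^2 = (2.405/186)^2 + (pi/239)^2
B^2 = 3.3997e-04 /cm^2

3.3997e-04


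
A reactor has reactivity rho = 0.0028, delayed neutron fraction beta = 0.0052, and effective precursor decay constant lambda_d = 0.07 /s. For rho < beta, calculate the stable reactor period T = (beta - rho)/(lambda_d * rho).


T = (beta - rho) / (lambda_d * rho)
T = (0.0052 - 0.0028) / (0.07 * 0.0028)
T = 12.245 s

12.245


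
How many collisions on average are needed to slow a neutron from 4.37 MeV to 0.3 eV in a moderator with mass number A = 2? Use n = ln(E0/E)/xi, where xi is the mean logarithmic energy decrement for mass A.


xi = 1 + (A-1)^2/(2A)*ln((A-1)/(A+1)) = 0.7253469 (for A = 2)
n = ln(E0/E) / xi
n = ln(4.37e6 / 0.3) / 0.7253469
n = ln(1.456667e+07) / 0.7253469 = 22.740

22.740


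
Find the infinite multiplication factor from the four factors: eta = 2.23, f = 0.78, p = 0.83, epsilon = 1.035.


k_inf = eta * f * p * epsilon
k_inf = 2.23 * 0.78 * 0.83 * 1.035
k_inf = 1.4942

1.4942


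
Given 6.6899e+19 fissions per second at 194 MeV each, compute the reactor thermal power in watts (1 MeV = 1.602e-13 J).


P = fission_rate * E_MeV * 1.602e-13
P = 6.6899e+19 * 194 * 1.602e-13
P = 2.0791e+09 W

2.0791e+09


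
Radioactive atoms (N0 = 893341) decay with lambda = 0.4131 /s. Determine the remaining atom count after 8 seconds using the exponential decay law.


N = N0 * exp(-lambda * t)
N = 893341 * exp(-0.4131 * 8)
N = 32791

32791


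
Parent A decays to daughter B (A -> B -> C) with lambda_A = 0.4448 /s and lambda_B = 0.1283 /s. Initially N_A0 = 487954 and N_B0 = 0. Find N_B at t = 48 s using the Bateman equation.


N_B(t) = lambda_A * N_A0 / (lambda_B - lambda_A) * [exp(-lambda_A*t) - exp(-lambda_B*t)]
exp(-0.4448*48) = 5.341203e-10; exp(-0.1283*48) = 0.002115636
N_B = 0.4448 * 487954 / (0.1283 - 0.4448) * (5.341203e-10 - 0.002115636)
N_B = 1450.8

1450.8


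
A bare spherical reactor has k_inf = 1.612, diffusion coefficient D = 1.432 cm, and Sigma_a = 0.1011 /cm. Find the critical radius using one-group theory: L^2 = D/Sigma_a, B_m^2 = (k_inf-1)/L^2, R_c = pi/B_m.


L^2 = D / Sigma_a = 1.432 / 0.1011 = 14.16419 cm^2
B_m^2 = (k_inf - 1) / L^2 = (1.612 - 1) / 14.16419 = 0.04320755 /cm^2
For a bare sphere: B_g = pi/R, so R_c = pi / sqrt(B_m^2)
R_c = pi / sqrt(0.04320755) = 15.114 cm

15.114


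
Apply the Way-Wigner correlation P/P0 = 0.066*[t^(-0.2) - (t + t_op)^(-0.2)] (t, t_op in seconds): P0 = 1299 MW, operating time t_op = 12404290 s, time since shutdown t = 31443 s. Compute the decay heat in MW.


P/P0 = 0.066 * [t^(-0.2) - (t + t_op)^(-0.2)]
P/P0 = 0.066 * [31443^(-0.2) - (31443 + 12404290)^(-0.2)]
P/P0 = 0.066 * [0.1260362 - 0.03811235] = 0.005802974
P = 1299 * 0.005802974 = 7.5381 MW

7.5381


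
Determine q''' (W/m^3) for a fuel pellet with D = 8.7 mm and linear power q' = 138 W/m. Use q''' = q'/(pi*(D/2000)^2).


r = D / 2 / 1000 = 8.7 / 2 / 1000 = 0.00435 m
q''' = q' / (pi * r^2)
q''' = 138 / (pi * 0.00435^2)
q''' = 2.3214e+06 W/m^3

2.3214e+06


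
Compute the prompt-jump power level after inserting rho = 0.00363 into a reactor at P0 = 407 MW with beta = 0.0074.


P1/P0 = beta / (beta - rho)
P1/P0 = 0.0074 / (0.0074 - 0.00363) = 1.962865
P1 = 407 * 1.962865 = 798.89 MW

798.89


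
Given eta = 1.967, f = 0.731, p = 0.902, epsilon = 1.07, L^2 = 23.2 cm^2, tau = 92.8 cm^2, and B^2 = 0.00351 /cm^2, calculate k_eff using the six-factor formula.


k_inf = eta*f*p*eps = 1.967*0.731*0.902*1.07 = 1.387753
P_TNL = 1/(1 + L^2*B^2) = 1/(1 + 23.2*0.00351) = 0.9246998
P_FNL = exp(-B^2*tau) = exp(-0.00351*92.8) = 0.7220015
k_eff = k_inf * P_TNL * P_FNL = 1.387753 * 0.9246998 * 0.7220015
k_eff = 0.92651

0.92651


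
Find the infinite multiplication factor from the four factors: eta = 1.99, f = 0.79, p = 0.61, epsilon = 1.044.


k_inf = eta * f * p * epsilon
k_inf = 1.99 * 0.79 * 0.61 * 1.044
k_inf = 1.0012

1.0012


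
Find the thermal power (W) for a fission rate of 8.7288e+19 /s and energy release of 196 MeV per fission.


P = fission_rate * E_MeV * 1.602e-13
P = 8.7288e+19 * 196 * 1.602e-13
P = 2.7408e+09 W

2.7408e+09


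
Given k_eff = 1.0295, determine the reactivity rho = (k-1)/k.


rho = (k_eff - 1) / k_eff
rho = (1.0295 - 1) / 1.0295
rho = 0.028655

0.028655


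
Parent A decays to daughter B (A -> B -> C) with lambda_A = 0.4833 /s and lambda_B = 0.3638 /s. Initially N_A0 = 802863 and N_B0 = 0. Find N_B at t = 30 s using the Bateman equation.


N_B(t) = lambda_A * N_A0 / (lambda_B - lambda_A) * [exp(-lambda_A*t) - exp(-lambda_B*t)]
exp(-0.4833*30) = 5.048523e-07; exp(-0.3638*30) = 1.820162e-05
N_B = 0.4833 * 802863 / (0.3638 - 0.4833) * (5.048523e-07 - 1.820162e-05)
N_B = 57.462

57.462


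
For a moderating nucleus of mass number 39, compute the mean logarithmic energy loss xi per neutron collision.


xi = 1 + (A-1)^2/(2A) * ln((A-1)/(A+1))
xi = 1 + (39-1)^2/(2*39) * ln((39-1)/(39 +1))
xi = 0.050416

0.050416


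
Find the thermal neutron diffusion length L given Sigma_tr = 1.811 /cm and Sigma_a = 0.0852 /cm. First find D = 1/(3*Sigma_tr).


D = 1 / (3 * Sigma_tr) = 1 / (3 * 1.811) = 0.1840604 cm
L = sqrt(D / Sigma_a)
L = sqrt(0.1840604 / 0.0852)
L = 1.4698 cm

1.4698


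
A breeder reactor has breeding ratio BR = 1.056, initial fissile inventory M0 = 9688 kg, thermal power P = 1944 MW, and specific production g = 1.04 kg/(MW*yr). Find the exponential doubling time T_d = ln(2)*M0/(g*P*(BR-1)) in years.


Breeding gain G = BR - 1 = 1.056 - 1 = 0.056
Fissile production rate = g * P * G = 1.04 * 1944 * 0.056 = 113.21856 kg/yr
T_d = ln(2) * M0 / (g * P * G)
T_d = ln(2) * 9688 / 113.21856 = 59.312 yr

59.312


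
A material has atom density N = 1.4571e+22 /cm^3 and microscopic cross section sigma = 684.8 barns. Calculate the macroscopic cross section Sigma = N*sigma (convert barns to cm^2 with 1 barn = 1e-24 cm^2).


Sigma = N * sigma_barns * 1e-24
Sigma = 1.4571e+22 * 684.8 * 1e-24
Sigma = 9.9782 /cm

9.9782


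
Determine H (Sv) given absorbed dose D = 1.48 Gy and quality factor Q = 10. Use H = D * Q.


H = D * Q
H = 1.48 * 10
H = 14.800 Sv

14.800


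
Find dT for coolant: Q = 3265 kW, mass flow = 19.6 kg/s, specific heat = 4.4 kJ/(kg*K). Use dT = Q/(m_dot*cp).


dT = Q / (m_dot * cp)
dT = 3265 / (19.6 * 4.4)
dT = 37.859 C

37.859


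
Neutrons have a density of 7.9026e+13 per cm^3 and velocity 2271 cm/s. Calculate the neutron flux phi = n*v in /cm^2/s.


phi = n * v
phi = 7.9026e+13 * 2271
phi = 1.7947e+17 /cm^2/s

1.7947e+17


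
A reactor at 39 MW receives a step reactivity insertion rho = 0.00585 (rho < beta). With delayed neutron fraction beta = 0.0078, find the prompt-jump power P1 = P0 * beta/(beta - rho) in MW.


P1/P0 = beta / (beta - rho)
P1/P0 = 0.0078 / (0.0078 - 0.00585) = 4.000000
P1 = 39 * 4.000000 = 156.00 MW

156.00


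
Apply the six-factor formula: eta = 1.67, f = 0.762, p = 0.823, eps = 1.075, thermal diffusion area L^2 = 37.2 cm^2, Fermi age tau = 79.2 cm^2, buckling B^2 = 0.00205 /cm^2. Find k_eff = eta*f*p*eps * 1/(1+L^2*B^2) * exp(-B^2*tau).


k_inf = eta*f*p*eps = 1.67*0.762*0.823*1.075 = 1.125848
P_TNL = 1/(1 + L^2*B^2) = 1/(1 + 37.2*0.00205) = 0.9291435
P_FNL = exp(-B^2*tau) = exp(-0.00205*79.2) = 0.8501351
k_eff = k_inf * P_TNL * P_FNL = 1.125848 * 0.9291435 * 0.8501351
k_eff = 0.88930

0.88930


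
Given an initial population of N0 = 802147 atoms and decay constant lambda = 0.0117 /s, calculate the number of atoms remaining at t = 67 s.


N = N0 * exp(-lambda * t)
N = 802147 * exp(-0.0117 * 67)
N = 366278

366278


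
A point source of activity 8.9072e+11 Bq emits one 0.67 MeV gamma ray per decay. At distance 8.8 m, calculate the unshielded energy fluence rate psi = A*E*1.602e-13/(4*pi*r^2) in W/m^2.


psi = A * E * 1.602e-13 / (4*pi*r^2)
psi = 8.9072e+11 * 0.67 * 1.602e-13 / (4*pi*8.8^2)
psi = 9.8243e-05 W/m^2

9.8243e-05


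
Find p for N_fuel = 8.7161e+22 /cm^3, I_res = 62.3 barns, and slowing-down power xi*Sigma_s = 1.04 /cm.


p = exp(-N * I * 1e-24 / (xi*Sigma_s))
p = exp(-8.7161e+22 * 62.3 * 1e-24 / 1.04)
p = 0.0054004

0.0054004


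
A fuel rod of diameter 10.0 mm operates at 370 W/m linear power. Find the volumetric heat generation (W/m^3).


r = D / 2 / 1000 = 10.0 / 2 / 1000 = 0.005 m
q''' = q' / (pi * r^2)
q''' = 370 / (pi * 0.005^2)
q''' = 4.7110e+06 W/m^3

4.7110e+06


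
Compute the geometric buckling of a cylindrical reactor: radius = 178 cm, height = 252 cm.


B^2 = (2.405/R)^2 + (pi/H)^2
B^2 = (2.405/178)^2 + (pi/252)^2
B^2 = 3.3797e-04 /cm^2

3.3797e-04


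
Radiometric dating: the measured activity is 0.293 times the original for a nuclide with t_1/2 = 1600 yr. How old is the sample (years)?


lambda = ln(2) / t_half = ln(2) / 1600 = 4.332170e-04 /yr
t = -ln(A/A0) / lambda
t = -ln(0.293) / 4.332170e-04
t = 2833.6 yr

2833.6


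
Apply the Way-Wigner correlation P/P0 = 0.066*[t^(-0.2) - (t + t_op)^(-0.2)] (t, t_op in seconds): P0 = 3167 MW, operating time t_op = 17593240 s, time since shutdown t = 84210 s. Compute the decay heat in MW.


P/P0 = 0.066 * [t^(-0.2) - (t + t_op)^(-0.2)]
P/P0 = 0.066 * [84210^(-0.2) - (84210 + 17593240)^(-0.2)]
P/P0 = 0.066 * [0.1034969 - 0.03552353] = 0.004486242
P = 3167 * 0.004486242 = 14.208 MW

14.208


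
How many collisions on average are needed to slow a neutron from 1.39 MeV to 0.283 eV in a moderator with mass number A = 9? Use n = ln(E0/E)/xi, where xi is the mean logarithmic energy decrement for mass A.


xi = 1 + (A-1)^2/(2A)*ln((A-1)/(A+1)) = 0.2066007 (for A = 9)
n = ln(E0/E) / xi
n = ln(1.39e6 / 0.283) / 0.2066007
n = ln(4.911661e+06) / 0.2066007 = 74.574

74.574


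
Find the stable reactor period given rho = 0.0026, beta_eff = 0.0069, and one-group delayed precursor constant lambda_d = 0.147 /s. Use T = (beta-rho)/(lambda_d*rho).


T = (beta - rho) / (lambda_d * rho)
T = (0.0069 - 0.0026) / (0.147 * 0.0026)
T = 11.251 s

11.251


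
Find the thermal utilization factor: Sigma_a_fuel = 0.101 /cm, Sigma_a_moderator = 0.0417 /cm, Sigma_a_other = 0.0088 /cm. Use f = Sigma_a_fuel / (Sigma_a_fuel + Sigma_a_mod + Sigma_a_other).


f = Sigma_a_fuel / (Sigma_a_fuel + Sigma_a_mod + Sigma_a_other)
f = 0.101 / (0.101 + 0.0417 + 0.0088)
f = 0.66667

0.66667


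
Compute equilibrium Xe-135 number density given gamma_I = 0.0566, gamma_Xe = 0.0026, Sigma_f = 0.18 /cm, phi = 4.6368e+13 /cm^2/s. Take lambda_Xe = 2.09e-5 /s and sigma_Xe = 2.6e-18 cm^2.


Xe_eq = (gamma_I + gamma_Xe) * Sigma_f * phi / (lambda_Xe + sigma_Xe * phi)
Numerator = (0.0566 + 0.0026) * 0.18 * 4.6368e+13 = 4.940974e+11
Denominator = 2.09e-5 + 2.6e-18 * 4.6368e+13 = 1.414568e-04
Xe_eq = 4.940974e+11 / 1.414568e-04 = 3.4929e+15 /cm^3

3.4929e+15


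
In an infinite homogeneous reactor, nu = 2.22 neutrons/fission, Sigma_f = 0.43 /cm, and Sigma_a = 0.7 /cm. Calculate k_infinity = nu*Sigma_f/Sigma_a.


k_inf = nu * Sigma_f / Sigma_a
k_inf = 2.22 * 0.43 / 0.7
k_inf = 1.3637

1.3637


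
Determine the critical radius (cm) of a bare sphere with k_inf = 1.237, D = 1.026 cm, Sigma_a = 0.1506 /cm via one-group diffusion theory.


L^2 = D / Sigma_a = 1.026 / 0.1506 = 6.812749 cm^2
B_m^2 = (k_inf - 1) / L^2 = (1.237 - 1) / 6.812749 = 0.03478772 /cm^2
For a bare sphere: B_g = pi/R, so R_c = pi / sqrt(B_m^2)
R_c = pi / sqrt(0.03478772) = 16.844 cm

16.844


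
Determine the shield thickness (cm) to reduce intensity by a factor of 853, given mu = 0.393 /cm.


x = ln(factor) / mu
x = ln(853) / 0.393
x = 17.172 cm

17.172


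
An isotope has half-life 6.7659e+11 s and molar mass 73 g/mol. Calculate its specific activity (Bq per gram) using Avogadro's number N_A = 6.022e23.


lambda = ln(2) / t_half = ln(2) / 6.7659e+11 = 1.024472e-12 /s
SA = lambda * N_A / M
SA = 1.024472e-12 * 6.022e23 / 73
SA = 8.4512e+09 Bq/g

8.4512e+09


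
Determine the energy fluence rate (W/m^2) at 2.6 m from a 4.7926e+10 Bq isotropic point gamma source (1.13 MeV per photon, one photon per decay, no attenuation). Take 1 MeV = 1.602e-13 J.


psi = A * E * 1.602e-13 / (4*pi*r^2)
psi = 4.7926e+10 * 1.13 * 1.602e-13 / (4*pi*2.6^2)
psi = 1.0213e-04 W/m^2

1.0213e-04


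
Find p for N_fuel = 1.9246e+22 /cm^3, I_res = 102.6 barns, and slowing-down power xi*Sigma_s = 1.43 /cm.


p = exp(-N * I * 1e-24 / (xi*Sigma_s))
p = exp(-1.9246e+22 * 102.6 * 1e-24 / 1.43)
p = 0.25136

0.25136


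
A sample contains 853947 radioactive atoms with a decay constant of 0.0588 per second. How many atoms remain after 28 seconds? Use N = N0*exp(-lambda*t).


N = N0 * exp(-lambda * t)
N = 853947 * exp(-0.0588 * 28)
N = 164592

164592


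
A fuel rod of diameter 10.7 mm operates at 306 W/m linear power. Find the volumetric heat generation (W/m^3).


r = D / 2 / 1000 = 10.7 / 2 / 1000 = 0.00535 m
q''' = q' / (pi * r^2)
q''' = 306 / (pi * 0.00535^2)
q''' = 3.4030e+06 W/m^3

3.4030e+06


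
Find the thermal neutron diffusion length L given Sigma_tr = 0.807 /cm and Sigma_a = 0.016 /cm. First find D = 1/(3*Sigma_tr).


D = 1 / (3 * Sigma_tr) = 1 / (3 * 0.807) = 0.4130525 cm
L = sqrt(D / Sigma_a)
L = sqrt(0.4130525 / 0.016)
L = 5.0809 cm

5.0809


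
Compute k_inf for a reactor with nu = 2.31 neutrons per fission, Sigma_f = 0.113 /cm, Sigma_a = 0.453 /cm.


k_inf = nu * Sigma_f / Sigma_a
k_inf = 2.31 * 0.113 / 0.453
k_inf = 0.57623

0.57623


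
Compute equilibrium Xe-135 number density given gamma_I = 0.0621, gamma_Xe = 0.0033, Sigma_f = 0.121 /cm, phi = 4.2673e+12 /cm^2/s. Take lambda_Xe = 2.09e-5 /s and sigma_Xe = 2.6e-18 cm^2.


Xe_eq = (gamma_I + gamma_Xe) * Sigma_f * phi / (lambda_Xe + sigma_Xe * phi)
Numerator = (0.0621 + 0.0033) * 0.121 * 4.2673e+12 = 3.376885e+10
Denominator = 2.09e-5 + 2.6e-18 * 4.2673e+12 = 3.199498e-05
Xe_eq = 3.376885e+10 / 3.199498e-05 = 1.0554e+15 /cm^3

1.0554e+15


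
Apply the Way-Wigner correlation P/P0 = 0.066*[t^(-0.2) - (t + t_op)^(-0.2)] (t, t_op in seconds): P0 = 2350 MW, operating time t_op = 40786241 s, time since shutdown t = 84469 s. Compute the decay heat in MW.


P/P0 = 0.066 * [t^(-0.2) - (t + t_op)^(-0.2)]
P/P0 = 0.066 * [84469^(-0.2) - (84469 + 40786241)^(-0.2)]
P/P0 = 0.066 * [0.1034333 - 0.03004122] = 0.004843877
P = 2350 * 0.004843877 = 11.383 MW

11.383


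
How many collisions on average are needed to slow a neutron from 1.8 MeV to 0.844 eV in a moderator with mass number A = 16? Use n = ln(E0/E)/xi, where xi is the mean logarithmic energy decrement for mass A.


xi = 1 + (A-1)^2/(2A)*ln((A-1)/(A+1)) = 0.1199467 (for A = 16)
n = ln(E0/E) / xi
n = ln(1.8e6 / 0.844) / 0.1199467
n = ln(2.132701e+06) / 0.1199467 = 121.49

121.49


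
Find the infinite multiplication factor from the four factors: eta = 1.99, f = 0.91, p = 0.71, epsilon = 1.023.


k_inf = eta * f * p * epsilon
k_inf = 1.99 * 0.91 * 0.71 * 1.023
k_inf = 1.3153

1.3153


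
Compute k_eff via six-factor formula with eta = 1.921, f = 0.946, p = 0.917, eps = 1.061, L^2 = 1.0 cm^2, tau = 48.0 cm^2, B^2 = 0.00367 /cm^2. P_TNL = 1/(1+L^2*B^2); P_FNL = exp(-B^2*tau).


k_inf = eta*f*p*eps = 1.921*0.946*0.917*1.061 = 1.768085
P_TNL = 1/(1 + L^2*B^2) = 1/(1 + 1.0*0.00367) = 0.9963434
P_FNL = exp(-B^2*tau) = exp(-0.00367*48.0) = 0.8384838
k_eff = k_inf * P_TNL * P_FNL = 1.768085 * 0.9963434 * 0.8384838
k_eff = 1.4771

1.4771


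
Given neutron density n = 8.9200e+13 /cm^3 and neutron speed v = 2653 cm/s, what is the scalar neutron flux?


phi = n * v
phi = 8.9200e+13 * 2653
phi = 2.3665e+17 /cm^2/s

2.3665e+17


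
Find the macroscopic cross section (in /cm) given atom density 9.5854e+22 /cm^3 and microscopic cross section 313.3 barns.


Sigma = N * sigma_barns * 1e-24
Sigma = 9.5854e+22 * 313.3 * 1e-24
Sigma = 30.031 /cm

30.031


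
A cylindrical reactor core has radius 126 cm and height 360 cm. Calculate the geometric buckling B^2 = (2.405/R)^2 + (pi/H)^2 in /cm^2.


B^2 = (2.405/R)^2 + (pi/H)^2
B^2 = (2.405/126)^2 + (pi/360)^2
B^2 = 4.4048e-04 /cm^2

4.4048e-04


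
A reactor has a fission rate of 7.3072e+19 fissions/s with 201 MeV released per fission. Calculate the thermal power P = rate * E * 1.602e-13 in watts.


P = fission_rate * E_MeV * 1.602e-13
P = 7.3072e+19 * 201 * 1.602e-13
P = 2.3529e+09 W

2.3529e+09


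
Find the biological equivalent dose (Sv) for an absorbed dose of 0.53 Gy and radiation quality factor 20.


H = D * Q
H = 0.53 * 20
H = 10.600 Sv

10.600


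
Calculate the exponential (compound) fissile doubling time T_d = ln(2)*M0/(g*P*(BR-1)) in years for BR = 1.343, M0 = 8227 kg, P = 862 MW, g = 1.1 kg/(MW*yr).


Breeding gain G = BR - 1 = 1.343 - 1 = 0.343
Fissile production rate = g * P * G = 1.1 * 862 * 0.343 = 325.2326 kg/yr
T_d = ln(2) * M0 / (g * P * G)
T_d = ln(2) * 8227 / 325.2326 = 17.534 yr

17.534


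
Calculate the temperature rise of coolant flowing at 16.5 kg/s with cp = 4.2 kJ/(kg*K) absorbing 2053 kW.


dT = Q / (m_dot * cp)
dT = 2053 / (16.5 * 4.2)
dT = 29.625 C

29.625


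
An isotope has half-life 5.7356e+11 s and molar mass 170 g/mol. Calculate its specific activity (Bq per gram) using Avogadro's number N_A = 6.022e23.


lambda = ln(2) / t_half = ln(2) / 5.7356e+11 = 1.208500e-12 /s
SA = lambda * N_A / M
SA = 1.208500e-12 * 6.022e23 / 170
SA = 4.2809e+09 Bq/g

4.2809e+09


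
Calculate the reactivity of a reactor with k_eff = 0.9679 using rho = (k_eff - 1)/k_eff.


rho = (k_eff - 1) / k_eff
rho = (0.9679 - 1) / 0.9679
rho = -0.033165

-0.033165


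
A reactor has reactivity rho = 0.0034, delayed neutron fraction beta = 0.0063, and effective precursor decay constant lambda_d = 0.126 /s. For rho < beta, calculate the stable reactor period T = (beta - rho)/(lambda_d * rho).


T = (beta - rho) / (lambda_d * rho)
T = (0.0063 - 0.0034) / (0.126 * 0.0034)
T = 6.7694 s

6.7694


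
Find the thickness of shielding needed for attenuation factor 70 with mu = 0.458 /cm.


x = ln(factor) / mu
x = ln(70) / 0.458
x = 9.2762 cm

9.2762


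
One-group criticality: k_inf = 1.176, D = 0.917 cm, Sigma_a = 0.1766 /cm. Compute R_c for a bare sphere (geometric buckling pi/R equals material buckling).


L^2 = D / Sigma_a = 0.917 / 0.1766 = 5.192525 cm^2
B_m^2 = (k_inf - 1) / L^2 = (1.176 - 1) / 5.192525 = 0.03389488 /cm^2
For a bare sphere: B_g = pi/R, so R_c = pi / sqrt(B_m^2)
R_c = pi / sqrt(0.03389488) = 17.064 cm

17.064


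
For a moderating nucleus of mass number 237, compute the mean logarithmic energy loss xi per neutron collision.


xi = 1 + (A-1)^2/(2A) * ln((A-1)/(A+1))
xi = 1 + (237-1)^2/(2*237) * ln((237-1)/(237 +1))
xi = 0.0084151

0.0084151


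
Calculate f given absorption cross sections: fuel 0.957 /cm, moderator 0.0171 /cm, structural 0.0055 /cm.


f = Sigma_a_fuel / (Sigma_a_fuel + Sigma_a_mod + Sigma_a_other)
f = 0.957 / (0.957 + 0.0171 + 0.0055)
f = 0.97693

0.97693


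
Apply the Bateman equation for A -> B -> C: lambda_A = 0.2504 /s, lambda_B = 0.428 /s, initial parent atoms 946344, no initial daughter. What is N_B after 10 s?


N_B(t) = lambda_A * N_A0 / (lambda_B - lambda_A) * [exp(-lambda_A*t) - exp(-lambda_B*t)]
exp(-0.2504*10) = 0.08175731; exp(-0.428*10) = 0.01384266
N_B = 0.2504 * 946344 / (0.428 - 0.2504) * (0.08175731 - 0.01384266)
N_B = 90616

90616


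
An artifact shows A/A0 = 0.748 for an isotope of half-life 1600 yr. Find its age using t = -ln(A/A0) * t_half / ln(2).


lambda = ln(2) / t_half = ln(2) / 1600 = 4.332170e-04 /yr
t = -ln(A/A0) / lambda
t = -ln(0.748) / 4.332170e-04
t = 670.22 yr

670.22


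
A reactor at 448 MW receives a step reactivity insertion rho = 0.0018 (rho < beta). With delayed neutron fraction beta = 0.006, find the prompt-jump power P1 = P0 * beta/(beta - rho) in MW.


P1/P0 = beta / (beta - rho)
P1/P0 = 0.006 / (0.006 - 0.0018) = 1.428571
P1 = 448 * 1.428571 = 640.00 MW

640.00


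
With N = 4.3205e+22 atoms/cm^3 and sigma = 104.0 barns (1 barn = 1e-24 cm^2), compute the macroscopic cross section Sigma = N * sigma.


Sigma = N * sigma_barns * 1e-24
Sigma = 4.3205e+22 * 104.0 * 1e-24
Sigma = 4.4933 /cm

4.4933


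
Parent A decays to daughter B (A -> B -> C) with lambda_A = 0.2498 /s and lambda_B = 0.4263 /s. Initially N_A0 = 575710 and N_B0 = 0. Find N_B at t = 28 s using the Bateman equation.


N_B(t) = lambda_A * N_A0 / (lambda_B - lambda_A) * [exp(-lambda_A*t) - exp(-lambda_B*t)]
exp(-0.2498*28) = 9.170028e-04; exp(-0.4263*28) = 6.547678e-06
N_B = 0.2498 * 575710 / (0.4263 - 0.2498) * (9.170028e-04 - 6.547678e-06)
N_B = 741.84

741.84


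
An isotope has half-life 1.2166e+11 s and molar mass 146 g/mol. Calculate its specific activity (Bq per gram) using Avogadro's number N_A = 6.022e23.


lambda = ln(2) / t_half = ln(2) / 1.2166e+11 = 5.697412e-12 /s
SA = lambda * N_A / M
SA = 5.697412e-12 * 6.022e23 / 146
SA = 2.3500e+10 Bq/g

2.3500e+10


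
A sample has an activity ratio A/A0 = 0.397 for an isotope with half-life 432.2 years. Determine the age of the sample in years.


lambda = ln(2) / t_half = ln(2) / 432.2 = 0.001603765 /yr
t = -ln(A/A0) / lambda
t = -ln(0.397) / 0.001603765
t = 576.03 yr

576.03


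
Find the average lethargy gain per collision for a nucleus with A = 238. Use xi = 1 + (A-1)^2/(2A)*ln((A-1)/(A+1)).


xi = 1 + (A-1)^2/(2A) * ln((A-1)/(A+1))
xi = 1 + (238-1)^2/(2*238) * ln((238-1)/(238 +1))
xi = 0.0083799

0.0083799


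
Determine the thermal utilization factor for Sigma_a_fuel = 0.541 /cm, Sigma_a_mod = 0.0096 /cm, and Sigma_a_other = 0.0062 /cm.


f = Sigma_a_fuel / (Sigma_a_fuel + Sigma_a_mod + Sigma_a_other)
f = 0.541 / (0.541 + 0.0096 + 0.0062)
f = 0.97162

0.97162


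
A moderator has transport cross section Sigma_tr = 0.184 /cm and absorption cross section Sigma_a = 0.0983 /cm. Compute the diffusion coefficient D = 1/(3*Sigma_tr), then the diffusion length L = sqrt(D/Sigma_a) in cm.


D = 1 / (3 * Sigma_tr) = 1 / (3 * 0.184) = 1.811594 cm
L = sqrt(D / Sigma_a)
L = sqrt(1.811594 / 0.0983)
L = 4.2929 cm

4.2929


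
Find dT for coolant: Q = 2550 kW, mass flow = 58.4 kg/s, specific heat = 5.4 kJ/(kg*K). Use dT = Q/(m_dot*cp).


dT = Q / (m_dot * cp)
dT = 2550 / (58.4 * 5.4)
dT = 8.0860 C

8.0860


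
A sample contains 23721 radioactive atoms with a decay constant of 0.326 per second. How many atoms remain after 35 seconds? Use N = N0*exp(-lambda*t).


N = N0 * exp(-lambda * t)
N = 23721 * exp(-0.326 * 35)
N = 0.26293

0.26293


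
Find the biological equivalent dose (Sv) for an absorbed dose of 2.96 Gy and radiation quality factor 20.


H = D * Q
H = 2.96 * 20
H = 59.200 Sv

59.200


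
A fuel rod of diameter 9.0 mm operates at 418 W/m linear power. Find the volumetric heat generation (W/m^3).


r = D / 2 / 1000 = 9.0 / 2 / 1000 = 0.0045 m
q''' = q' / (pi * r^2)
q''' = 418 / (pi * 0.0045^2)
q''' = 6.5705e+06 W/m^3

6.5705e+06


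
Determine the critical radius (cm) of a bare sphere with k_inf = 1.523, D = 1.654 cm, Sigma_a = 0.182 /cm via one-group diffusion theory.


L^2 = D / Sigma_a = 1.654 / 0.182 = 9.087912 cm^2
B_m^2 = (k_inf - 1) / L^2 = (1.523 - 1) / 9.087912 = 0.05754897 /cm^2
For a bare sphere: B_g = pi/R, so R_c = pi / sqrt(B_m^2)
R_c = pi / sqrt(0.05754897) = 13.096 cm

13.096


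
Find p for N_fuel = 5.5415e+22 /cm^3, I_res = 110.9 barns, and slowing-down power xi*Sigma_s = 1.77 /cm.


p = exp(-N * I * 1e-24 / (xi*Sigma_s))
p = exp(-5.5415e+22 * 110.9 * 1e-24 / 1.77)
p = 0.031053

0.031053


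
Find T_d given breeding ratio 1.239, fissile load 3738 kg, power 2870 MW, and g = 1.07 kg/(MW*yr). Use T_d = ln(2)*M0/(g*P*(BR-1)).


Breeding gain G = BR - 1 = 1.239 - 1 = 0.239
Fissile production rate = g * P * G = 1.07 * 2870 * 0.239 = 733.9451 kg/yr
T_d = ln(2) * M0 / (g * P * G)
T_d = ln(2) * 3738 / 733.9451 = 3.5302 yr

3.5302


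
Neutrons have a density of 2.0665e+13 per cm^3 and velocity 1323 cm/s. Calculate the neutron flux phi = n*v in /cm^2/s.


phi = n * v
phi = 2.0665e+13 * 1323
phi = 2.7340e+16 /cm^2/s

2.7340e+16


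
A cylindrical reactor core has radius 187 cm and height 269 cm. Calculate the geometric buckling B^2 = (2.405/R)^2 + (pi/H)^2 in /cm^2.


B^2 = (2.405/R)^2 + (pi/H)^2
B^2 = (2.405/187)^2 + (pi/269)^2
B^2 = 3.0180e-04 /cm^2

3.0180e-04


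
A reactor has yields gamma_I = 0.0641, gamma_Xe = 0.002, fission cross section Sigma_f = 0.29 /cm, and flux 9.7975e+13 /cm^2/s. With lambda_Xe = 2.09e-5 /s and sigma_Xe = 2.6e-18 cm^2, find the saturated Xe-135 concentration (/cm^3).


Xe_eq = (gamma_I + gamma_Xe) * Sigma_f * phi / (lambda_Xe + sigma_Xe * phi)
Numerator = (0.0641 + 0.002) * 0.29 * 9.7975e+13 = 1.878083e+12
Denominator = 2.09e-5 + 2.6e-18 * 9.7975e+13 = 2.756350e-04
Xe_eq = 1.878083e+12 / 2.756350e-04 = 6.8137e+15 /cm^3

6.8137e+15


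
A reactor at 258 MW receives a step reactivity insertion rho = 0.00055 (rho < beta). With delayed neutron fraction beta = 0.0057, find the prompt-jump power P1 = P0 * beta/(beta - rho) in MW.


P1/P0 = beta / (beta - rho)
P1/P0 = 0.0057 / (0.0057 - 0.00055) = 1.106796
P1 = 258 * 1.106796 = 285.55 MW

285.55


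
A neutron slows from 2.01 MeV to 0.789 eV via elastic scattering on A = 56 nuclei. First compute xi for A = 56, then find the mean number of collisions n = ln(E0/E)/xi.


xi = 1 + (A-1)^2/(2A)*ln((A-1)/(A+1)) = 0.03529286 (for A = 56)
n = ln(E0/E) / xi
n = ln(2.01e6 / 0.789) / 0.03529286
n = ln(2.547529e+06) / 0.03529286 = 417.95

417.95


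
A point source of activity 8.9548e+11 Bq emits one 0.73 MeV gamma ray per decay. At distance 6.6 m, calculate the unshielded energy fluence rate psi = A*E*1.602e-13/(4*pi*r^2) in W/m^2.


psi = A * E * 1.602e-13 / (4*pi*r^2)
psi = 8.9548e+11 * 0.73 * 1.602e-13 / (4*pi*6.6^2)
psi = 1.9131e-04 W/m^2

1.9131e-04


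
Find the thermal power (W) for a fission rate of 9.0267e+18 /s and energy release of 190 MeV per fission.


P = fission_rate * E_MeV * 1.602e-13
P = 9.0267e+18 * 190 * 1.602e-13
P = 2.7475e+08 W

2.7475e+08


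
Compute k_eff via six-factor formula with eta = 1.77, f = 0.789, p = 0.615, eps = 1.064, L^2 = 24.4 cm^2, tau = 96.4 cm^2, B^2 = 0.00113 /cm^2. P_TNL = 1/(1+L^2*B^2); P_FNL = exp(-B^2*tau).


k_inf = eta*f*p*eps = 1.77*0.789*0.615*1.064 = 0.9138334
P_TNL = 1/(1 + L^2*B^2) = 1/(1 + 24.4*0.00113) = 0.9731678
P_FNL = exp(-B^2*tau) = exp(-0.00113*96.4) = 0.8967914
k_eff = k_inf * P_TNL * P_FNL = 0.9138334 * 0.9731678 * 0.8967914
k_eff = 0.79753

0.79753


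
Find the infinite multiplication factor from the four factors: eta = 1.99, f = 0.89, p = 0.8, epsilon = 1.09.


k_inf = eta * f * p * epsilon
k_inf = 1.99 * 0.89 * 0.8 * 1.09
k_inf = 1.5444

1.5444


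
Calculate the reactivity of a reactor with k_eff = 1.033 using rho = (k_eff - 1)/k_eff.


rho = (k_eff - 1) / k_eff
rho = (1.033 - 1) / 1.033
rho = 0.031946

0.031946


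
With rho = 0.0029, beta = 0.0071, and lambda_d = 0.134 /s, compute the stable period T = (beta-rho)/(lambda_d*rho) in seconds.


T = (beta - rho) / (lambda_d * rho)
T = (0.0071 - 0.0029) / (0.134 * 0.0029)
T = 10.808 s

10.808


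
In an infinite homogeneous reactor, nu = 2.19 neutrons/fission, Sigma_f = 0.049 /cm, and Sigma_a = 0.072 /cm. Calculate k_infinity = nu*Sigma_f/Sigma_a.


k_inf = nu * Sigma_f / Sigma_a
k_inf = 2.19 * 0.049 / 0.072
k_inf = 1.4904

1.4904


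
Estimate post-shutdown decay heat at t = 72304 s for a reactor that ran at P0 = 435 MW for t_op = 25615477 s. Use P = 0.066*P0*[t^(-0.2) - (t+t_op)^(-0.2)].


P/P0 = 0.066 * [t^(-0.2) - (t + t_op)^(-0.2)]
P/P0 = 0.066 * [72304^(-0.2) - (72304 + 25615477)^(-0.2)]
P/P0 = 0.066 * [0.1067008 - 0.03296512] = 0.004866555
P = 435 * 0.004866555 = 2.1170 MW

2.1170


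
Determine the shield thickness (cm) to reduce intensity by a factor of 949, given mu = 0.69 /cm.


x = ln(factor) / mu
x = ln(949) / 0.69
x = 9.9354 cm

9.9354


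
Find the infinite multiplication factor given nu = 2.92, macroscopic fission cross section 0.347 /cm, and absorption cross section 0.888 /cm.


k_inf = nu * Sigma_f / Sigma_a
k_inf = 2.92 * 0.347 / 0.888
k_inf = 1.1410

1.1410


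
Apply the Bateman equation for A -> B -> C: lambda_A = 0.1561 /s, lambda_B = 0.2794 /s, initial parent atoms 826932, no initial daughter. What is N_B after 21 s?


N_B(t) = lambda_A * N_A0 / (lambda_B - lambda_A) * [exp(-lambda_A*t) - exp(-lambda_B*t)]
exp(-0.1561*21) = 0.03769982; exp(-0.2794*21) = 0.002830222
N_B = 0.1561 * 826932 / (0.2794 - 0.1561) * (0.03769982 - 0.002830222)
N_B = 36505

36505


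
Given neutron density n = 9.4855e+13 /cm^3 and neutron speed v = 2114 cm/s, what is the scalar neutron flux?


phi = n * v
phi = 9.4855e+13 * 2114
phi = 2.0052e+17 /cm^2/s

2.0052e+17


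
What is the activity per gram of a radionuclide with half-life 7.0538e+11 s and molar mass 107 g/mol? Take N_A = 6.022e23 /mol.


lambda = ln(2) / t_half = ln(2) / 7.0538e+11 = 9.826578e-13 /s
SA = lambda * N_A / M
SA = 9.826578e-13 * 6.022e23 / 107
SA = 5.5304e+09 Bq/g

5.5304e+09


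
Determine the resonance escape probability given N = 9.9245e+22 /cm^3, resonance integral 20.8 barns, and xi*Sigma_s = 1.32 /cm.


p = exp(-N * I * 1e-24 / (xi*Sigma_s))
p = exp(-9.9245e+22 * 20.8 * 1e-24 / 1.32)
p = 0.20933

0.20933


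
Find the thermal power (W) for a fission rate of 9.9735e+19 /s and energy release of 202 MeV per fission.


P = fission_rate * E_MeV * 1.602e-13
P = 9.9735e+19 * 202 * 1.602e-13
P = 3.2275e+09 W

3.2275e+09


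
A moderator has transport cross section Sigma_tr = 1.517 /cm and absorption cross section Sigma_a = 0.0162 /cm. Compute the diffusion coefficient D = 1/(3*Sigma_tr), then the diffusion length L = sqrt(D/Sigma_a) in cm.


D = 1 / (3 * Sigma_tr) = 1 / (3 * 1.517) = 0.2197319 cm
L = sqrt(D / Sigma_a)
L = sqrt(0.2197319 / 0.0162)
L = 3.6829 cm

3.6829


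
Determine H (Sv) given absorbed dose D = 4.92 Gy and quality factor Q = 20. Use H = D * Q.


H = D * Q
H = 4.92 * 20
H = 98.400 Sv

98.400


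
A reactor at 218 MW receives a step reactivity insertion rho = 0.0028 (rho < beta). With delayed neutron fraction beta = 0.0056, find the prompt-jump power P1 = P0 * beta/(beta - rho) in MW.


P1/P0 = beta / (beta - rho)
P1/P0 = 0.0056 / (0.0056 - 0.0028) = 2.000000
P1 = 218 * 2.000000 = 436.00 MW

436.00


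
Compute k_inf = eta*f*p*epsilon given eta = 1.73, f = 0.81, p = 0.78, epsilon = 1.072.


k_inf = eta * f * p * epsilon
k_inf = 1.73 * 0.81 * 0.78 * 1.072
k_inf = 1.1717

1.1717


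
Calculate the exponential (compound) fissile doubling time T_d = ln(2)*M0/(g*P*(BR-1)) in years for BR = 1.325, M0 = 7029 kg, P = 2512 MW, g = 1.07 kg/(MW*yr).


Breeding gain G = BR - 1 = 1.325 - 1 = 0.325
Fissile production rate = g * P * G = 1.07 * 2512 * 0.325 = 873.548 kg/yr
T_d = ln(2) * M0 / (g * P * G)
T_d = ln(2) * 7029 / 873.548 = 5.5774 yr

5.5774


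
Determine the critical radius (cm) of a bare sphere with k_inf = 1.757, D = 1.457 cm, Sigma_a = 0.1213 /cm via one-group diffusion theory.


L^2 = D / Sigma_a = 1.457 / 0.1213 = 12.01154 cm^2
B_m^2 = (k_inf - 1) / L^2 = (1.757 - 1) / 12.01154 = 0.06302273 /cm^2
For a bare sphere: B_g = pi/R, so R_c = pi / sqrt(B_m^2)
R_c = pi / sqrt(0.06302273) = 12.514 cm

12.514


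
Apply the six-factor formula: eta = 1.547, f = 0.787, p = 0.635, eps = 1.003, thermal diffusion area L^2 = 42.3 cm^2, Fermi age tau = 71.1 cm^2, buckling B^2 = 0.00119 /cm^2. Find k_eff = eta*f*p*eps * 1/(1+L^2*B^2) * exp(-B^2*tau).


k_inf = eta*f*p*eps = 1.547*0.787*0.635*1.003 = 0.7754248
P_TNL = 1/(1 + L^2*B^2) = 1/(1 + 42.3*0.00119) = 0.9520754
P_FNL = exp(-B^2*tau) = exp(-0.00119*71.1) = 0.9188715
k_eff = k_inf * P_TNL * P_FNL = 0.7754248 * 0.9520754 * 0.9188715
k_eff = 0.67837

0.67837


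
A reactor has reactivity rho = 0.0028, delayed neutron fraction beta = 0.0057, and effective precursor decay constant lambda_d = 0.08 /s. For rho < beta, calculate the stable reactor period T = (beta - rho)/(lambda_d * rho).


T = (beta - rho) / (lambda_d * rho)
T = (0.0057 - 0.0028) / (0.08 * 0.0028)
T = 12.946 s

12.946


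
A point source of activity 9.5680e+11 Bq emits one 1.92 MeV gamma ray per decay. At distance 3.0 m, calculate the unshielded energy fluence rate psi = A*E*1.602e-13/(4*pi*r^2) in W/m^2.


psi = A * E * 1.602e-13 / (4*pi*r^2)
psi = 9.5680e+11 * 1.92 * 1.602e-13 / (4*pi*3.0^2)
psi = 0.0026022 W/m^2

0.0026022


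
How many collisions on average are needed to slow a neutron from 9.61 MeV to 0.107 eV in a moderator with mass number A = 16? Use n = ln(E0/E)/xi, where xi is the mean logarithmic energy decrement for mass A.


xi = 1 + (A-1)^2/(2A)*ln((A-1)/(A+1)) = 0.1199467 (for A = 16)
n = ln(E0/E) / xi
n = ln(9.61e6 / 0.107) / 0.1199467
n = ln(8.981308e+07) / 0.1199467 = 152.68

152.68


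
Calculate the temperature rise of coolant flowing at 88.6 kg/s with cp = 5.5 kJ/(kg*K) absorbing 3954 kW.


dT = Q / (m_dot * cp)
dT = 3954 / (88.6 * 5.5)
dT = 8.1141 C

8.1141


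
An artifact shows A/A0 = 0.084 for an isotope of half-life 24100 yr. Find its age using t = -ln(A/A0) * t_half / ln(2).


lambda = ln(2) / t_half = ln(2) / 24100 = 2.876129e-05 /yr
t = -ln(A/A0) / lambda
t = -ln(0.084) / 2.876129e-05
t = 86121 yr

86121


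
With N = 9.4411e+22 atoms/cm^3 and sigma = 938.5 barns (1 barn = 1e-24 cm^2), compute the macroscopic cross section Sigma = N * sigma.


Sigma = N * sigma_barns * 1e-24
Sigma = 9.4411e+22 * 938.5 * 1e-24
Sigma = 88.605 /cm

88.605


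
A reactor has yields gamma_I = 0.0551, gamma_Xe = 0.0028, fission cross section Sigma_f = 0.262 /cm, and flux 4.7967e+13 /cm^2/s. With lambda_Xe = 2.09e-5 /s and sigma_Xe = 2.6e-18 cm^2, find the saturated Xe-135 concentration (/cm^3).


Xe_eq = (gamma_I + gamma_Xe) * Sigma_f * phi / (lambda_Xe + sigma_Xe * phi)
Numerator = (0.0551 + 0.0028) * 0.262 * 4.7967e+13 = 7.276498e+11
Denominator = 2.09e-5 + 2.6e-18 * 4.7967e+13 = 1.456142e-04
Xe_eq = 7.276498e+11 / 1.456142e-04 = 4.9971e+15 /cm^3

4.9971e+15


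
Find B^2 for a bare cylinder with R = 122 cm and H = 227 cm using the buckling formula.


B^2 = (2.405/R)^2 + (pi/H)^2
B^2 = (2.405/122)^2 + (pi/227)^2
B^2 = 5.8014e-04 /cm^2

5.8014e-04


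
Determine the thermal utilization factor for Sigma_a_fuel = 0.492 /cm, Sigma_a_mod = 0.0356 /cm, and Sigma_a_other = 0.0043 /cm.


f = Sigma_a_fuel / (Sigma_a_fuel + Sigma_a_mod + Sigma_a_other)
f = 0.492 / (0.492 + 0.0356 + 0.0043)
f = 0.92499

0.92499


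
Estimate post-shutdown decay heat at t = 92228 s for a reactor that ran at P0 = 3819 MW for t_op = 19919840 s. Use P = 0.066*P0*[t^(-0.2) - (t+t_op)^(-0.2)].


P/P0 = 0.066 * [t^(-0.2) - (t + t_op)^(-0.2)]
P/P0 = 0.066 * [92228^(-0.2) - (92228 + 19919840)^(-0.2)]
P/P0 = 0.066 * [0.1016313 - 0.03465306] = 0.004420564
P = 3819 * 0.004420564 = 16.882 MW

16.882


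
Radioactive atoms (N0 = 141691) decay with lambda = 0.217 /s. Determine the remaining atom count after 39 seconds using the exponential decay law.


N = N0 * exp(-lambda * t)
N = 141691 * exp(-0.217 * 39)
N = 29.916

29.916


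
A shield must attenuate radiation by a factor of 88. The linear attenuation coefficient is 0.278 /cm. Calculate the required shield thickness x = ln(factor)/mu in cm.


x = ln(factor) / mu
x = ln(88) / 0.278
x = 16.106 cm

16.106


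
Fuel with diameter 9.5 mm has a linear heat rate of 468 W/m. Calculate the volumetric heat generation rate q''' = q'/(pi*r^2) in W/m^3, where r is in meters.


r = D / 2 / 1000 = 9.5 / 2 / 1000 = 0.00475 m
q''' = q' / (pi * r^2)
q''' = 468 / (pi * 0.00475^2)
q''' = 6.6025e+06 W/m^3

6.6025e+06


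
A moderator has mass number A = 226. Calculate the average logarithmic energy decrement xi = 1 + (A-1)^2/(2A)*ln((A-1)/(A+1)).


xi = 1 + (A-1)^2/(2A) * ln((A-1)/(A+1))
xi = 1 + (226-1)^2/(2*226) * ln((226-1)/(226 +1))
xi = 0.0088235

0.0088235


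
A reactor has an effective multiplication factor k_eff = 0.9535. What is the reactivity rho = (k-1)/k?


rho = (k_eff - 1) / k_eff
rho = (0.9535 - 1) / 0.9535
rho = -0.048768

-0.048768


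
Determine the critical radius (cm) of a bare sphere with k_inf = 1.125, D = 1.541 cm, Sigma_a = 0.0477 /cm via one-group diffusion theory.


L^2 = D / Sigma_a = 1.541 / 0.0477 = 32.30608 cm^2
B_m^2 = (k_inf - 1) / L^2 = (1.125 - 1) / 32.30608 = 0.003869241 /cm^2
For a bare sphere: B_g = pi/R, so R_c = pi / sqrt(B_m^2)
R_c = pi / sqrt(0.003869241) = 50.505 cm

50.505


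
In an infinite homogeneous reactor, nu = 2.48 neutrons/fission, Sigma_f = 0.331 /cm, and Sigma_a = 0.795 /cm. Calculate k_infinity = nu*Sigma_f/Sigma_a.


k_inf = nu * Sigma_f / Sigma_a
k_inf = 2.48 * 0.331 / 0.795
k_inf = 1.0326

1.0326


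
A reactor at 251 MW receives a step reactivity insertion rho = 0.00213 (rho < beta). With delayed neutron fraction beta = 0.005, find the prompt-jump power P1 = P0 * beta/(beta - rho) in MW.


P1/P0 = beta / (beta - rho)
P1/P0 = 0.005 / (0.005 - 0.00213) = 1.742160
P1 = 251 * 1.742160 = 437.28 MW

437.28


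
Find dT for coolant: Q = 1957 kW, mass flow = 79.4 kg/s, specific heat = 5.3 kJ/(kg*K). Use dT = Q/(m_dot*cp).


dT = Q / (m_dot * cp)
dT = 1957 / (79.4 * 5.3)
dT = 4.6504 C

4.6504


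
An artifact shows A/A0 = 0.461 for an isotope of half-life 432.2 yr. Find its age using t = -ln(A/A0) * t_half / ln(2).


lambda = ln(2) / t_half = ln(2) / 432.2 = 0.001603765 /yr
t = -ln(A/A0) / lambda
t = -ln(0.461) / 0.001603765
t = 482.84 yr

482.84


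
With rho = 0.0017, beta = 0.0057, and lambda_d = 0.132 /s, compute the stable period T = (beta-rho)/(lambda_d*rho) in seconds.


T = (beta - rho) / (lambda_d * rho)
T = (0.0057 - 0.0017) / (0.132 * 0.0017)
T = 17.825 s

17.825


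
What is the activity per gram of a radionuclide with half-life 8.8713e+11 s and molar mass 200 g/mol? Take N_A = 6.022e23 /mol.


lambda = ln(2) / t_half = ln(2) / 8.8713e+11 = 7.813366e-13 /s
SA = lambda * N_A / M
SA = 7.813366e-13 * 6.022e23 / 200
SA = 2.3526e+09 Bq/g

2.3526e+09


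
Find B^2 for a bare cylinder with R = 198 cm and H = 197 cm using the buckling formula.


B^2 = (2.405/R)^2 + (pi/H)^2
B^2 = (2.405/198)^2 + (pi/197)^2
B^2 = 4.0185e-04 /cm^2

4.0185e-04


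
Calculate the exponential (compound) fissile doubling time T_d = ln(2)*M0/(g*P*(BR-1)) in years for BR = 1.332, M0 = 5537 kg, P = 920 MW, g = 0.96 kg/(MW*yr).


Breeding gain G = BR - 1 = 1.332 - 1 = 0.332
Fissile production rate = g * P * G = 0.96 * 920 * 0.332 = 293.2224 kg/yr
T_d = ln(2) * M0 / (g * P * G)
T_d = ln(2) * 5537 / 293.2224 = 13.089 yr

13.089


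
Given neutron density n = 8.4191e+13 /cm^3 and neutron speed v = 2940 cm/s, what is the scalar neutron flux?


phi = n * v
phi = 8.4191e+13 * 2940
phi = 2.4752e+17 /cm^2/s

2.4752e+17
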